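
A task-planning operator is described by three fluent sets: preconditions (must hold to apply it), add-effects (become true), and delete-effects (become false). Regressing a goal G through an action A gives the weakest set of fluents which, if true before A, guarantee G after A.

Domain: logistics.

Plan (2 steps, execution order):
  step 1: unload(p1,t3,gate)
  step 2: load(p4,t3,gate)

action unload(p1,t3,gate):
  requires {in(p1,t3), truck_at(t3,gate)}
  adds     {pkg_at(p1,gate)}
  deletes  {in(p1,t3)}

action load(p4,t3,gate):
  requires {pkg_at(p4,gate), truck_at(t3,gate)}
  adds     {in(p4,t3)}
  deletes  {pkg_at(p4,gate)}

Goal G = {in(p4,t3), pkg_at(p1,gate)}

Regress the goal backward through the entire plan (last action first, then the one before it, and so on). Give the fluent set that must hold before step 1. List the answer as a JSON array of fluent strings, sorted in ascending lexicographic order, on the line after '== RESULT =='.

Work backward from the goal:
  through step 2 (load(p4,t3,gate)): drop {in(p4,t3)}, keep {pkg_at(p1,gate)}, require {pkg_at(p4,gate), truck_at(t3,gate)}
    → {pkg_at(p1,gate), pkg_at(p4,gate), truck_at(t3,gate)}
  through step 1 (unload(p1,t3,gate)): drop {pkg_at(p1,gate)}, keep {pkg_at(p4,gate), truck_at(t3,gate)}, require {in(p1,t3), truck_at(t3,gate)}
    → {in(p1,t3), pkg_at(p4,gate), truck_at(t3,gate)}

== RESULT ==
["in(p1,t3)", "pkg_at(p4,gate)", "truck_at(t3,gate)"]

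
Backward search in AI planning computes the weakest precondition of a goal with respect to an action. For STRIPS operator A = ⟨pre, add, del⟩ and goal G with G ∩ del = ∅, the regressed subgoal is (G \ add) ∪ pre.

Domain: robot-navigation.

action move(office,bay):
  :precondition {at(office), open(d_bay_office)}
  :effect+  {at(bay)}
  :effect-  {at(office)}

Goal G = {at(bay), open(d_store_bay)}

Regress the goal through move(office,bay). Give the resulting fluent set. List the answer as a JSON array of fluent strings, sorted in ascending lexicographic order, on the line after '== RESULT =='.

Regress:
  G ∩ del = {}  (empty — regression defined)
  G \ add = {at(bay), open(d_store_bay)} \ {at(bay)} = {open(d_store_bay)}
  ∪ pre   = {open(d_store_bay)} ∪ {at(office), open(d_bay_office)}
          = {at(office), open(d_bay_office), open(d_store_bay)}

== RESULT ==
["at(office)", "open(d_bay_office)", "open(d_store_bay)"]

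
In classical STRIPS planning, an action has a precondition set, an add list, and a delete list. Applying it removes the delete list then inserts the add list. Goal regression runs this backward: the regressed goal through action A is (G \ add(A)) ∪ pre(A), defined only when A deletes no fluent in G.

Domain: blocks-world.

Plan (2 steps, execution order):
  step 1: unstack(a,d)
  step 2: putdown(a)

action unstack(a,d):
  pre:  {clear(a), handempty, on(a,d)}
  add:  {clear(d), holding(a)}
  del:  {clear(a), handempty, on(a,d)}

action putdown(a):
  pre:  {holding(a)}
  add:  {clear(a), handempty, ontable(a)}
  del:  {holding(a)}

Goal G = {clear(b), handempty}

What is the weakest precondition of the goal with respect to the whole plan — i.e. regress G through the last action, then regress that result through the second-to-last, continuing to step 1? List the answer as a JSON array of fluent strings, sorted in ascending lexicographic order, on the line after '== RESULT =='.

Regress step by step:
  through step 2 (putdown(a)): drop {handempty}, keep {clear(b)}, require {holding(a)}
    → {clear(b), holding(a)}
  through step 1 (unstack(a,d)): drop {holding(a)}, keep {clear(b)}, require {clear(a), handempty, on(a,d)}
    → {clear(a), clear(b), handempty, on(a,d)}

== RESULT ==
["clear(a)", "clear(b)", "handempty", "on(a,d)"]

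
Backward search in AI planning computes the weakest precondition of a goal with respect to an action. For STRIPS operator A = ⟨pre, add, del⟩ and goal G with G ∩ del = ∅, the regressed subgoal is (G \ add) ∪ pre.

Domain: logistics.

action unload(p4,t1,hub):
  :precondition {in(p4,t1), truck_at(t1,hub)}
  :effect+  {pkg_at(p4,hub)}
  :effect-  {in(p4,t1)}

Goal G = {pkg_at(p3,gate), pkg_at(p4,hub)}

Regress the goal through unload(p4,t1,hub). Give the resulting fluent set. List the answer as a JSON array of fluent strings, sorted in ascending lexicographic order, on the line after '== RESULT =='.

Regress:
  G ∩ del = {}  (empty — regression defined)
  G \ add = {pkg_at(p3,gate), pkg_at(p4,hub)} \ {pkg_at(p4,hub)} = {pkg_at(p3,gate)}
  ∪ pre   = {pkg_at(p3,gate)} ∪ {in(p4,t1), truck_at(t1,hub)}
          = {in(p4,t1), pkg_at(p3,gate), truck_at(t1,hub)}

== RESULT ==
["in(p4,t1)", "pkg_at(p3,gate)", "truck_at(t1,hub)"]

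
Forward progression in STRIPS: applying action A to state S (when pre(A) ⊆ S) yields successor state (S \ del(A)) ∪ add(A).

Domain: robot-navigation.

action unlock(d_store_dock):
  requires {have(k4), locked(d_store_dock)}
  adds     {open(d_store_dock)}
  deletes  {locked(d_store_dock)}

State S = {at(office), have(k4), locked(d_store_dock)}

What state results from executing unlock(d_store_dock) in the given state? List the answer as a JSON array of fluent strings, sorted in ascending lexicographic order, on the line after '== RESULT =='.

Compute (S \ del) ∪ add:
  pre ⊆ S: {have(k4), locked(d_store_dock)} ⊆ S  — applicable
  S \ del = {at(office), have(k4)}
  ∪ add   = {at(office), have(k4), open(d_store_dock)}

== RESULT ==
["at(office)", "have(k4)", "open(d_store_dock)"]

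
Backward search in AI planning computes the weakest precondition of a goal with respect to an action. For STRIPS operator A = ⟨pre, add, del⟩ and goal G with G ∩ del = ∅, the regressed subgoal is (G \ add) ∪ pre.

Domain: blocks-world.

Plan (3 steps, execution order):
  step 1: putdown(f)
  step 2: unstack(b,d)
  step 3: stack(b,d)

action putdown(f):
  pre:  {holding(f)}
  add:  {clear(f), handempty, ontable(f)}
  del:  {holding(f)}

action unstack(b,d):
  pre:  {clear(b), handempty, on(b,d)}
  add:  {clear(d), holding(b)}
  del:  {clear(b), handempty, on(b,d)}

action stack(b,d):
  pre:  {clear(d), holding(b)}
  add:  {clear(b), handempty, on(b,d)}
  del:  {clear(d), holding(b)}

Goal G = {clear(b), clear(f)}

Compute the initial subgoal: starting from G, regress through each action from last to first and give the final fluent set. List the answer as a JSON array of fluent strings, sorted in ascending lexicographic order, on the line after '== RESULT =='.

Work backward from the goal:
  through step 3 (stack(b,d)): drop {clear(b)}, keep {clear(f)}, require {clear(d), holding(b)}
    → {clear(d), clear(f), holding(b)}
  through step 2 (unstack(b,d)): drop {clear(d), holding(b)}, keep {clear(f)}, require {clear(b), handempty, on(b,d)}
    → {clear(b), clear(f), handempty, on(b,d)}
  through step 1 (putdown(f)): drop {clear(f), handempty}, keep {clear(b), on(b,d)}, require {holding(f)}
    → {clear(b), holding(f), on(b,d)}

== RESULT ==
["clear(b)", "holding(f)", "on(b,d)"]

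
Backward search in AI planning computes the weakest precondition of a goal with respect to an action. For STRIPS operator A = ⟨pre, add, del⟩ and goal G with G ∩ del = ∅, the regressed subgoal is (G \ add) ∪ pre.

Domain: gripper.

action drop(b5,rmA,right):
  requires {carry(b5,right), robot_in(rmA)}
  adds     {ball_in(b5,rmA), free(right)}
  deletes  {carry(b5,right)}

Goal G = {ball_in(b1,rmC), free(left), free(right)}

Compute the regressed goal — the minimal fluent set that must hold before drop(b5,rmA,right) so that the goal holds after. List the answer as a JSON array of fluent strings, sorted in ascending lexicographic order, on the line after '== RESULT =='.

Regress:
  G ∩ del = {}  (empty — regression defined)
  G \ add = {ball_in(b1,rmC), free(left), free(right)} \ {ball_in(b5,rmA), free(right)} = {ball_in(b1,rmC), free(left)}
  ∪ pre   = {ball_in(b1,rmC), free(left)} ∪ {carry(b5,right), robot_in(rmA)}
          = {ball_in(b1,rmC), carry(b5,right), free(left), robot_in(rmA)}

== RESULT ==
["ball_in(b1,rmC)", "carry(b5,right)", "free(left)", "robot_in(rmA)"]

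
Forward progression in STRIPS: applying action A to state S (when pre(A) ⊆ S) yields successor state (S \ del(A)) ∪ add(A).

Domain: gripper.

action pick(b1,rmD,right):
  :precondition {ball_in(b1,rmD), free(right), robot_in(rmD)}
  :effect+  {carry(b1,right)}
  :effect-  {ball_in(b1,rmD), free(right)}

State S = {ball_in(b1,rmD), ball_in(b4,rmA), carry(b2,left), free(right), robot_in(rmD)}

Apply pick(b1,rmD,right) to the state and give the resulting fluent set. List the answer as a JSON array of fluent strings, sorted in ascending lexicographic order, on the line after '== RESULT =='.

Progress:
  pre ⊆ S: {ball_in(b1,rmD), free(right), robot_in(rmD)} ⊆ S  — applicable
  S \ del = {ball_in(b4,rmA), carry(b2,left), robot_in(rmD)}
  ∪ add   = {ball_in(b4,rmA), carry(b1,right), carry(b2,left), robot_in(rmD)}

== RESULT ==
["ball_in(b4,rmA)", "carry(b1,right)", "carry(b2,left)", "robot_in(rmD)"]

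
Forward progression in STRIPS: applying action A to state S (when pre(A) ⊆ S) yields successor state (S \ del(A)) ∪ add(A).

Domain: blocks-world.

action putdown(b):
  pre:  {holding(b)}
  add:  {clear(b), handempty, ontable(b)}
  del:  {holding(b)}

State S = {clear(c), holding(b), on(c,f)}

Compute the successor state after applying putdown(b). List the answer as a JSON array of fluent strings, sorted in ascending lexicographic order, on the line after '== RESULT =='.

Compute (S \ del) ∪ add:
  pre ⊆ S: {holding(b)} ⊆ S  — applicable
  S \ del = {clear(c), on(c,f)}
  ∪ add   = {clear(b), clear(c), handempty, on(c,f), ontable(b)}

== RESULT ==
["clear(b)", "clear(c)", "handempty", "on(c,f)", "ontable(b)"]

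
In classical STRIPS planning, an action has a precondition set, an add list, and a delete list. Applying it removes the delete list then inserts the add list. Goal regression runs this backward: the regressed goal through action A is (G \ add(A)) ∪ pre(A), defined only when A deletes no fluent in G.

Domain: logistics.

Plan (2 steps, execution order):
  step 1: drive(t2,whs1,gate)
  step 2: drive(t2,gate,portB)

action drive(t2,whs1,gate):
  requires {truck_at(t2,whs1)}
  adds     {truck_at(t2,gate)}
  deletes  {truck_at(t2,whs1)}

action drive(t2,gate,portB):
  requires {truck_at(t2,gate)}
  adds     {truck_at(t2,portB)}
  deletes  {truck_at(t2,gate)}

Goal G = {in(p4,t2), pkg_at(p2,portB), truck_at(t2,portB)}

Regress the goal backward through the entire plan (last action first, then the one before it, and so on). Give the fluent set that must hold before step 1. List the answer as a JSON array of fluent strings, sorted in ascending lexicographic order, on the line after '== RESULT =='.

Work backward from the goal:
  through step 2 (drive(t2,gate,portB)): drop {truck_at(t2,portB)}, keep {in(p4,t2), pkg_at(p2,portB)}, require {truck_at(t2,gate)}
    → {in(p4,t2), pkg_at(p2,portB), truck_at(t2,gate)}
  through step 1 (drive(t2,whs1,gate)): drop {truck_at(t2,gate)}, keep {in(p4,t2), pkg_at(p2,portB)}, require {truck_at(t2,whs1)}
    → {in(p4,t2), pkg_at(p2,portB), truck_at(t2,whs1)}

== RESULT ==
["in(p4,t2)", "pkg_at(p2,portB)", "truck_at(t2,whs1)"]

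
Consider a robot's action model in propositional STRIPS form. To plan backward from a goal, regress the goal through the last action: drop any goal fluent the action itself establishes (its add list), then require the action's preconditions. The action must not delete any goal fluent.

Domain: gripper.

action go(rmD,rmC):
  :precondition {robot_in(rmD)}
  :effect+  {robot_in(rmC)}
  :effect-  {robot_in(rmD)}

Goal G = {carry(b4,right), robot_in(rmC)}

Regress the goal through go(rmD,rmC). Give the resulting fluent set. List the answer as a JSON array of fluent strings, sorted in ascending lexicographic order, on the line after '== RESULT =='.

Compute (G \ add) ∪ pre:
  G ∩ del = {}  (empty — regression defined)
  G \ add = {carry(b4,right), robot_in(rmC)} \ {robot_in(rmC)} = {carry(b4,right)}
  ∪ pre   = {carry(b4,right)} ∪ {robot_in(rmD)}
          = {carry(b4,right), robot_in(rmD)}

== RESULT ==
["carry(b4,right)", "robot_in(rmD)"]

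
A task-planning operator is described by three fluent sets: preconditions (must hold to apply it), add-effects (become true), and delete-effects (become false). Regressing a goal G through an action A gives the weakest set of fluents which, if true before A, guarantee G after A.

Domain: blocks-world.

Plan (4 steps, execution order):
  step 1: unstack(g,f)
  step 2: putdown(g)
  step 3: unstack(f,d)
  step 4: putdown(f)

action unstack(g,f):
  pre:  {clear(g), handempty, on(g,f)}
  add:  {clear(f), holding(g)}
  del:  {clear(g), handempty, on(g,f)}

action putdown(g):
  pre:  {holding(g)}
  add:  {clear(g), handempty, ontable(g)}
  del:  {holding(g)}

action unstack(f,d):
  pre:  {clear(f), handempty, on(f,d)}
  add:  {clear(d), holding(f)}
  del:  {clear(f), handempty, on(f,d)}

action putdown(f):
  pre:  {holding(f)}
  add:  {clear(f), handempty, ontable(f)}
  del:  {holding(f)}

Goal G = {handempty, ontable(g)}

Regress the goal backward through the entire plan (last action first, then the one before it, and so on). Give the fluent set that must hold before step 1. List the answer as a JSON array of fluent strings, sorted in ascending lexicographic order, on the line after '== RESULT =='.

Regress step by step:
  through step 4 (putdown(f)): drop {handempty}, keep {ontable(g)}, require {holding(f)}
    → {holding(f), ontable(g)}
  through step 3 (unstack(f,d)): drop {holding(f)}, keep {ontable(g)}, require {clear(f), handempty, on(f,d)}
    → {clear(f), handempty, on(f,d), ontable(g)}
  through step 2 (putdown(g)): drop {handempty, ontable(g)}, keep {clear(f), on(f,d)}, require {holding(g)}
    → {clear(f), holding(g), on(f,d)}
  through step 1 (unstack(g,f)): drop {clear(f), holding(g)}, keep {on(f,d)}, require {clear(g), handempty, on(g,f)}
    → {clear(g), handempty, on(f,d), on(g,f)}

== RESULT ==
["clear(g)", "handempty", "on(f,d)", "on(g,f)"]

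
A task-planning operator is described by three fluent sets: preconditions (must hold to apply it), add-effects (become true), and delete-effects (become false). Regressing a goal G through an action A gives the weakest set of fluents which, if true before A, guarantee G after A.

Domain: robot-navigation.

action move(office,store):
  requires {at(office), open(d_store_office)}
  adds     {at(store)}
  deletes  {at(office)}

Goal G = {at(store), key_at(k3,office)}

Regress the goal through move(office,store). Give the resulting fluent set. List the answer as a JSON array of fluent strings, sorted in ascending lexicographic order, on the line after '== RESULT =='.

Regress:
  G ∩ del = {}  (empty — regression defined)
  G \ add = {at(store), key_at(k3,office)} \ {at(store)} = {key_at(k3,office)}
  ∪ pre   = {key_at(k3,office)} ∪ {at(office), open(d_store_office)}
          = {at(office), key_at(k3,office), open(d_store_office)}

== RESULT ==
["at(office)", "key_at(k3,office)", "open(d_store_office)"]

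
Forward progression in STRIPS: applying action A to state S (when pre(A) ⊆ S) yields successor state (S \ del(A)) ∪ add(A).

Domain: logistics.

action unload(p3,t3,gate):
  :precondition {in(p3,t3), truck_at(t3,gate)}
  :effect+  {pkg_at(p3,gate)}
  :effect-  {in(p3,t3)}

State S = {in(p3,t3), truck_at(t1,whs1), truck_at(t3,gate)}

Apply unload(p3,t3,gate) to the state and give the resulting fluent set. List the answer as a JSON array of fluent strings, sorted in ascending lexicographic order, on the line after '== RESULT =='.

Compute (S \ del) ∪ add:
  pre ⊆ S: {in(p3,t3), truck_at(t3,gate)} ⊆ S  — applicable
  S \ del = {truck_at(t1,whs1), truck_at(t3,gate)}
  ∪ add   = {pkg_at(p3,gate), truck_at(t1,whs1), truck_at(t3,gate)}

== RESULT ==
["pkg_at(p3,gate)", "truck_at(t1,whs1)", "truck_at(t3,gate)"]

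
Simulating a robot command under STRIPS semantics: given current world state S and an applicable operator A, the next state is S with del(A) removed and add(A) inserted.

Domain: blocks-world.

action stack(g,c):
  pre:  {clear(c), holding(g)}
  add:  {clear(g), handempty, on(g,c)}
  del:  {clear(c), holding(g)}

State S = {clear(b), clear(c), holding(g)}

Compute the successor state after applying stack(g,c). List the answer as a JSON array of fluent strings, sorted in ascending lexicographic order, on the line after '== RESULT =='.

Compute (S \ del) ∪ add:
  pre ⊆ S: {clear(c), holding(g)} ⊆ S  — applicable
  S \ del = {clear(b)}
  ∪ add   = {clear(b), clear(g), handempty, on(g,c)}

== RESULT ==
["clear(b)", "clear(g)", "handempty", "on(g,c)"]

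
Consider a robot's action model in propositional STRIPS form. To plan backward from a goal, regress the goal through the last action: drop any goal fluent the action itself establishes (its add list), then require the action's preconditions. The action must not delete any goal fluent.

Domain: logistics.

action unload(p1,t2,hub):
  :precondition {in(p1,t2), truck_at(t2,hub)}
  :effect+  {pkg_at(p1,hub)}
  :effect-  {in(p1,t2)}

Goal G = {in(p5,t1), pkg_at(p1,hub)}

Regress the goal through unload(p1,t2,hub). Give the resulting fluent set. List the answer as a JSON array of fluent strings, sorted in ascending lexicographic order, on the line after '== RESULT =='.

Regress:
  G ∩ del = {}  (empty — regression defined)
  G \ add = {in(p5,t1), pkg_at(p1,hub)} \ {pkg_at(p1,hub)} = {in(p5,t1)}
  ∪ pre   = {in(p5,t1)} ∪ {in(p1,t2), truck_at(t2,hub)}
          = {in(p1,t2), in(p5,t1), truck_at(t2,hub)}

== RESULT ==
["in(p1,t2)", "in(p5,t1)", "truck_at(t2,hub)"]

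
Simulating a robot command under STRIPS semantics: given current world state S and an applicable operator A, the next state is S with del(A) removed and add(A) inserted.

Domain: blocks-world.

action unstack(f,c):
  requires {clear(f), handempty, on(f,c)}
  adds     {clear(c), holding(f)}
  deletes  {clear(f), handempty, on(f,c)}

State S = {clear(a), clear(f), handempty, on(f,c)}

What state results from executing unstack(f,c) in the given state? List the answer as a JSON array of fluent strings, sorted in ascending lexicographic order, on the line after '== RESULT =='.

Compute (S \ del) ∪ add:
  pre ⊆ S: {clear(f), handempty, on(f,c)} ⊆ S  — applicable
  S \ del = {clear(a)}
  ∪ add   = {clear(a), clear(c), holding(f)}

== RESULT ==
["clear(a)", "clear(c)", "holding(f)"]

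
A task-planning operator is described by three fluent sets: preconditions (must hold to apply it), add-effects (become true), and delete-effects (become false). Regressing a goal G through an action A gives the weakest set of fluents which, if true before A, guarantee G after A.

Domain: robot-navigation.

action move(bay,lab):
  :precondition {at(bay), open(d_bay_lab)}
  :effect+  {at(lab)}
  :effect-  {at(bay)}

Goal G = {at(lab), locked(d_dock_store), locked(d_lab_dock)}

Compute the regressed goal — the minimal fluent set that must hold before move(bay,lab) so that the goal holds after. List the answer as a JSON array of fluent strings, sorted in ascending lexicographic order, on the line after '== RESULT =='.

Regress:
  G ∩ del = {}  (empty — regression defined)
  G \ add = {at(lab), locked(d_dock_store), locked(d_lab_dock)} \ {at(lab)} = {locked(d_dock_store), locked(d_lab_dock)}
  ∪ pre   = {locked(d_dock_store), locked(d_lab_dock)} ∪ {at(bay), open(d_bay_lab)}
          = {at(bay), locked(d_dock_store), locked(d_lab_dock), open(d_bay_lab)}

== RESULT ==
["at(bay)", "locked(d_dock_store)", "locked(d_lab_dock)", "open(d_bay_lab)"]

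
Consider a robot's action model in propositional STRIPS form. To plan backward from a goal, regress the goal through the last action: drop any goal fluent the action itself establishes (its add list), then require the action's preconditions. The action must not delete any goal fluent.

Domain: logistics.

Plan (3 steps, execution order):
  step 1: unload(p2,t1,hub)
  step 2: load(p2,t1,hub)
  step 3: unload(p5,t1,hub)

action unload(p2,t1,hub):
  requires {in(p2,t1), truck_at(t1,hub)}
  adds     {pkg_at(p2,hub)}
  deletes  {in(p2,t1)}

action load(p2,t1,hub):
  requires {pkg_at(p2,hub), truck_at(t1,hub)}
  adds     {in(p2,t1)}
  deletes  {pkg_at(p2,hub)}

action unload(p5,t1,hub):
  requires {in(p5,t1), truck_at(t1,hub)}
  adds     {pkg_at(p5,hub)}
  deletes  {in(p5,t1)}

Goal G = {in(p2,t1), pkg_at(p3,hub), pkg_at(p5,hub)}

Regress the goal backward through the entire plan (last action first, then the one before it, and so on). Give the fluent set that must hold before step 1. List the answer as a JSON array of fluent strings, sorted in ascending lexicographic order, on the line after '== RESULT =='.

Work backward from the goal:
  through step 3 (unload(p5,t1,hub)): drop {pkg_at(p5,hub)}, keep {in(p2,t1), pkg_at(p3,hub)}, require {in(p5,t1), truck_at(t1,hub)}
    → {in(p2,t1), in(p5,t1), pkg_at(p3,hub), truck_at(t1,hub)}
  through step 2 (load(p2,t1,hub)): drop {in(p2,t1)}, keep {in(p5,t1), pkg_at(p3,hub), truck_at(t1,hub)}, require {pkg_at(p2,hub), truck_at(t1,hub)}
    → {in(p5,t1), pkg_at(p2,hub), pkg_at(p3,hub), truck_at(t1,hub)}
  through step 1 (unload(p2,t1,hub)): drop {pkg_at(p2,hub)}, keep {in(p5,t1), pkg_at(p3,hub), truck_at(t1,hub)}, require {in(p2,t1), truck_at(t1,hub)}
    → {in(p2,t1), in(p5,t1), pkg_at(p3,hub), truck_at(t1,hub)}

== RESULT ==
["in(p2,t1)", "in(p5,t1)", "pkg_at(p3,hub)", "truck_at(t1,hub)"]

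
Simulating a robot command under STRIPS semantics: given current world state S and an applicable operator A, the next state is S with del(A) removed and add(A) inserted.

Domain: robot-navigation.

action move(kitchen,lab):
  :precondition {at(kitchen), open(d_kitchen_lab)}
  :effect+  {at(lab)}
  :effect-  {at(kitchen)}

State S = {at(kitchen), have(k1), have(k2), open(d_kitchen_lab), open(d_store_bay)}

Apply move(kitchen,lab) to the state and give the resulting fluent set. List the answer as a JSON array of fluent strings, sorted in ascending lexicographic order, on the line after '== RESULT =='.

Compute (S \ del) ∪ add:
  pre ⊆ S: {at(kitchen), open(d_kitchen_lab)} ⊆ S  — applicable
  S \ del = {have(k1), have(k2), open(d_kitchen_lab), open(d_store_bay)}
  ∪ add   = {at(lab), have(k1), have(k2), open(d_kitchen_lab), open(d_store_bay)}

== RESULT ==
["at(lab)", "have(k1)", "have(k2)", "open(d_kitchen_lab)", "open(d_store_bay)"]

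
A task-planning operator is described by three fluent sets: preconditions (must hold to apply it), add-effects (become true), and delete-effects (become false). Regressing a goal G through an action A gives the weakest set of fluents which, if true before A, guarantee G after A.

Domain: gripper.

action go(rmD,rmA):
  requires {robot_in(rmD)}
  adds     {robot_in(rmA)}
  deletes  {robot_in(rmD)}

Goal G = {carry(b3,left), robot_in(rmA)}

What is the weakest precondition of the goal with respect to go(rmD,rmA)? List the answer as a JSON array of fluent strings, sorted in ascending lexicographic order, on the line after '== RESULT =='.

Regress:
  G ∩ del = {}  (empty — regression defined)
  G \ add = {carry(b3,left), robot_in(rmA)} \ {robot_in(rmA)} = {carry(b3,left)}
  ∪ pre   = {carry(b3,left)} ∪ {robot_in(rmD)}
          = {carry(b3,left), robot_in(rmD)}

== RESULT ==
["carry(b3,left)", "robot_in(rmD)"]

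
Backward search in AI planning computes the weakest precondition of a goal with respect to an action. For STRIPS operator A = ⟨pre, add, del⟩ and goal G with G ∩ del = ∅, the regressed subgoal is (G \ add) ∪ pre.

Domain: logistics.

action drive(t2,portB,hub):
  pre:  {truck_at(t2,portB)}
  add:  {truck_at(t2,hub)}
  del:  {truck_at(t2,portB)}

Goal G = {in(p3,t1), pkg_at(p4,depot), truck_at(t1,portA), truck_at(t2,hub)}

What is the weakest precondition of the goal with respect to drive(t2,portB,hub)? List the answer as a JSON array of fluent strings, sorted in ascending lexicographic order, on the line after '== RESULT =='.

Compute (G \ add) ∪ pre:
  G ∩ del = {}  (empty — regression defined)
  G \ add = {in(p3,t1), pkg_at(p4,depot), truck_at(t1,portA), truck_at(t2,hub)} \ {truck_at(t2,hub)} = {in(p3,t1), pkg_at(p4,depot), truck_at(t1,portA)}
  ∪ pre   = {in(p3,t1), pkg_at(p4,depot), truck_at(t1,portA)} ∪ {truck_at(t2,portB)}
          = {in(p3,t1), pkg_at(p4,depot), truck_at(t1,portA), truck_at(t2,portB)}

== RESULT ==
["in(p3,t1)", "pkg_at(p4,depot)", "truck_at(t1,portA)", "truck_at(t2,portB)"]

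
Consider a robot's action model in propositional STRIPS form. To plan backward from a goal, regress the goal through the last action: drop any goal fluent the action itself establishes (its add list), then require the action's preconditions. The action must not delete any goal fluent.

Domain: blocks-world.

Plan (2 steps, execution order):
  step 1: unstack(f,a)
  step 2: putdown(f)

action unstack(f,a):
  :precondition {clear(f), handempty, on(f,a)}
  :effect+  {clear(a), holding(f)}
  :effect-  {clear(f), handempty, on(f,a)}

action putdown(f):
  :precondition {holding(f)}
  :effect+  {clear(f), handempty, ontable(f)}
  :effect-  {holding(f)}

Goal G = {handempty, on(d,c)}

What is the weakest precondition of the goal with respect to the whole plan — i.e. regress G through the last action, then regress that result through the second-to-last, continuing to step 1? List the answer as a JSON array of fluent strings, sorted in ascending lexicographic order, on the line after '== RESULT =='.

Regress step by step:
  through step 2 (putdown(f)): drop {handempty}, keep {on(d,c)}, require {holding(f)}
    → {holding(f), on(d,c)}
  through step 1 (unstack(f,a)): drop {holding(f)}, keep {on(d,c)}, require {clear(f), handempty, on(f,a)}
    → {clear(f), handempty, on(d,c), on(f,a)}

== RESULT ==
["clear(f)", "handempty", "on(d,c)", "on(f,a)"]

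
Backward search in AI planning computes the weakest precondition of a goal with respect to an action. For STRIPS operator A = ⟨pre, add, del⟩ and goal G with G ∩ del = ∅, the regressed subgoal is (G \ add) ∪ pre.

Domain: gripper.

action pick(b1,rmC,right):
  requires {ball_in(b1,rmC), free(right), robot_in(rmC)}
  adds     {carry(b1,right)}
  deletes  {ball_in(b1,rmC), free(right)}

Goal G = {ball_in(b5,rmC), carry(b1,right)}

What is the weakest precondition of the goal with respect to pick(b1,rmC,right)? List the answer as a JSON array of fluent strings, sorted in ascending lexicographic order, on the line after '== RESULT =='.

Regress:
  G ∩ del = {}  (empty — regression defined)
  G \ add = {ball_in(b5,rmC), carry(b1,right)} \ {carry(b1,right)} = {ball_in(b5,rmC)}
  ∪ pre   = {ball_in(b5,rmC)} ∪ {ball_in(b1,rmC), free(right), robot_in(rmC)}
          = {ball_in(b1,rmC), ball_in(b5,rmC), free(right), robot_in(rmC)}

== RESULT ==
["ball_in(b1,rmC)", "ball_in(b5,rmC)", "free(right)", "robot_in(rmC)"]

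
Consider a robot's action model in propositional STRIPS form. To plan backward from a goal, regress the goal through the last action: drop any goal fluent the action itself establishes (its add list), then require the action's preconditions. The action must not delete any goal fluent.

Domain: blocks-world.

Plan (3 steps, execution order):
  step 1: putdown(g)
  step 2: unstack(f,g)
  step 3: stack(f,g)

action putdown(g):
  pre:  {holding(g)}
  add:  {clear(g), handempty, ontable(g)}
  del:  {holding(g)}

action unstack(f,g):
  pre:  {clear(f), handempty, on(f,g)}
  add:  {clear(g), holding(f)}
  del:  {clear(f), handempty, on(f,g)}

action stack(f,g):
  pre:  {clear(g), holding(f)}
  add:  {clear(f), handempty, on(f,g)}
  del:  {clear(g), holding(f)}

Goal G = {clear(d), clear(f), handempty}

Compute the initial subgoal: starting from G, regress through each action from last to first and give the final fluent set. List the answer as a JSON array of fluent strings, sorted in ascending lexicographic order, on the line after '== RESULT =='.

Regress step by step:
  through step 3 (stack(f,g)): drop {clear(f), handempty}, keep {clear(d)}, require {clear(g), holding(f)}
    → {clear(d), clear(g), holding(f)}
  through step 2 (unstack(f,g)): drop {clear(g), holding(f)}, keep {clear(d)}, require {clear(f), handempty, on(f,g)}
    → {clear(d), clear(f), handempty, on(f,g)}
  through step 1 (putdown(g)): drop {handempty}, keep {clear(d), clear(f), on(f,g)}, require {holding(g)}
    → {clear(d), clear(f), holding(g), on(f,g)}

== RESULT ==
["clear(d)", "clear(f)", "holding(g)", "on(f,g)"]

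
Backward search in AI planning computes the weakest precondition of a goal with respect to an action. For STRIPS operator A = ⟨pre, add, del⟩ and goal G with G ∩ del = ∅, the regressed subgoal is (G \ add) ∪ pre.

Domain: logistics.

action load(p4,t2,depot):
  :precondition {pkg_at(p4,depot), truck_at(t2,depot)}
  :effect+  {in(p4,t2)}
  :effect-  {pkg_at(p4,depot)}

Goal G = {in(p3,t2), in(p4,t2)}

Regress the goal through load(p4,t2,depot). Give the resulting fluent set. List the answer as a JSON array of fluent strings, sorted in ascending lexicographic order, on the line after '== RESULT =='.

Regress:
  G ∩ del = {}  (empty — regression defined)
  G \ add = {in(p3,t2), in(p4,t2)} \ {in(p4,t2)} = {in(p3,t2)}
  ∪ pre   = {in(p3,t2)} ∪ {pkg_at(p4,depot), truck_at(t2,depot)}
          = {in(p3,t2), pkg_at(p4,depot), truck_at(t2,depot)}

== RESULT ==
["in(p3,t2)", "pkg_at(p4,depot)", "truck_at(t2,depot)"]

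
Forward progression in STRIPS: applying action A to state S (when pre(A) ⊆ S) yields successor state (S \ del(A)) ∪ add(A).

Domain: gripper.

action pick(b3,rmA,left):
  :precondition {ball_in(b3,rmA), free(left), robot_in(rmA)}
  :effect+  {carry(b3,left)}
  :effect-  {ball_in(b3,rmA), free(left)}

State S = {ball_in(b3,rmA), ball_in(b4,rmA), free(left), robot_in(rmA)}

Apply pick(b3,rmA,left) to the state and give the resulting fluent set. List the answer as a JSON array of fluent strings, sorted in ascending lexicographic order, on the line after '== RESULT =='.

Compute (S \ del) ∪ add:
  pre ⊆ S: {ball_in(b3,rmA), free(left), robot_in(rmA)} ⊆ S  — applicable
  S \ del = {ball_in(b4,rmA), robot_in(rmA)}
  ∪ add   = {ball_in(b4,rmA), carry(b3,left), robot_in(rmA)}

== RESULT ==
["ball_in(b4,rmA)", "carry(b3,left)", "robot_in(rmA)"]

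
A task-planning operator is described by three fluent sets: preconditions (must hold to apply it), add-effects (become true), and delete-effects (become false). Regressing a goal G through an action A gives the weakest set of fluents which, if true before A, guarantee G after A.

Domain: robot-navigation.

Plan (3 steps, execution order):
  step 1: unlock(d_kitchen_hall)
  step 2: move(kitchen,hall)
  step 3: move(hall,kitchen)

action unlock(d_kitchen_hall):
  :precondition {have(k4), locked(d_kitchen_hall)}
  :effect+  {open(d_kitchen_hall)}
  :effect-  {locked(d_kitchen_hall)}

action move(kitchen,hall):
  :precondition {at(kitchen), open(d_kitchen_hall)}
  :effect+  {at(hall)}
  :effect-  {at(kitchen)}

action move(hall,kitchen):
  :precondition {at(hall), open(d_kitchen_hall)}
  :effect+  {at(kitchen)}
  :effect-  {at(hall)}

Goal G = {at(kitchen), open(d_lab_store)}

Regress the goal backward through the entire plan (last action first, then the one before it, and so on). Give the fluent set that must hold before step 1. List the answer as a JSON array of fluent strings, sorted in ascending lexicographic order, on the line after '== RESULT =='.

Work backward from the goal:
  through step 3 (move(hall,kitchen)): drop {at(kitchen)}, keep {open(d_lab_store)}, require {at(hall), open(d_kitchen_hall)}
    → {at(hall), open(d_kitchen_hall), open(d_lab_store)}
  through step 2 (move(kitchen,hall)): drop {at(hall)}, keep {open(d_kitchen_hall), open(d_lab_store)}, require {at(kitchen), open(d_kitchen_hall)}
    → {at(kitchen), open(d_kitchen_hall), open(d_lab_store)}
  through step 1 (unlock(d_kitchen_hall)): drop {open(d_kitchen_hall)}, keep {at(kitchen), open(d_lab_store)}, require {have(k4), locked(d_kitchen_hall)}
    → {at(kitchen), have(k4), locked(d_kitchen_hall), open(d_lab_store)}

== RESULT ==
["at(kitchen)", "have(k4)", "locked(d_kitchen_hall)", "open(d_lab_store)"]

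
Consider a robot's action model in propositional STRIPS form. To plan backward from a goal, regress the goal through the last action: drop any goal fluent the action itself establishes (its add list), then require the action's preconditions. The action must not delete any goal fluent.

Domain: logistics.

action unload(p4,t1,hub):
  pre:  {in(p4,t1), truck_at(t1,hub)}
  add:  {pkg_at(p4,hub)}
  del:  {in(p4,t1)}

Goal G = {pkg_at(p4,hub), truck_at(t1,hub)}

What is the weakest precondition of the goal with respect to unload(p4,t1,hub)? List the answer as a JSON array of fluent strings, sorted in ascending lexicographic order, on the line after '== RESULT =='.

Compute (G \ add) ∪ pre:
  G ∩ del = {}  (empty — regression defined)
  G \ add = {pkg_at(p4,hub), truck_at(t1,hub)} \ {pkg_at(p4,hub)} = {truck_at(t1,hub)}
  ∪ pre   = {truck_at(t1,hub)} ∪ {in(p4,t1), truck_at(t1,hub)}
          = {in(p4,t1), truck_at(t1,hub)}

== RESULT ==
["in(p4,t1)", "truck_at(t1,hub)"]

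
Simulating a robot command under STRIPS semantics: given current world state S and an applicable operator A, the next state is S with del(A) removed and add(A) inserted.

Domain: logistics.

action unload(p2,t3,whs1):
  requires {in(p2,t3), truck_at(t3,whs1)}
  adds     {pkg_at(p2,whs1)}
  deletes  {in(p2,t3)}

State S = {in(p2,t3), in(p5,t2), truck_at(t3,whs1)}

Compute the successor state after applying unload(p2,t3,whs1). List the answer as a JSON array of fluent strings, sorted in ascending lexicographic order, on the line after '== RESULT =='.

Compute (S \ del) ∪ add:
  pre ⊆ S: {in(p2,t3), truck_at(t3,whs1)} ⊆ S  — applicable
  S \ del = {in(p5,t2), truck_at(t3,whs1)}
  ∪ add   = {in(p5,t2), pkg_at(p2,whs1), truck_at(t3,whs1)}

== RESULT ==
["in(p5,t2)", "pkg_at(p2,whs1)", "truck_at(t3,whs1)"]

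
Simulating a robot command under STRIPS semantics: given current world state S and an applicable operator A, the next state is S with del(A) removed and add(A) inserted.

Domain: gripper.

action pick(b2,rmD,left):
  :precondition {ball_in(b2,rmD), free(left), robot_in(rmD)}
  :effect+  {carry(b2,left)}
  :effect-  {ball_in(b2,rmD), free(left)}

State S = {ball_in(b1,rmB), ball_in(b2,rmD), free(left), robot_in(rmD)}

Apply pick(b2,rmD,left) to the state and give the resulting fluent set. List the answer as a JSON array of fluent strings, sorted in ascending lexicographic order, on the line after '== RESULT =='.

Progress:
  pre ⊆ S: {ball_in(b2,rmD), free(left), robot_in(rmD)} ⊆ S  — applicable
  S \ del = {ball_in(b1,rmB), robot_in(rmD)}
  ∪ add   = {ball_in(b1,rmB), carry(b2,left), robot_in(rmD)}

== RESULT ==
["ball_in(b1,rmB)", "carry(b2,left)", "robot_in(rmD)"]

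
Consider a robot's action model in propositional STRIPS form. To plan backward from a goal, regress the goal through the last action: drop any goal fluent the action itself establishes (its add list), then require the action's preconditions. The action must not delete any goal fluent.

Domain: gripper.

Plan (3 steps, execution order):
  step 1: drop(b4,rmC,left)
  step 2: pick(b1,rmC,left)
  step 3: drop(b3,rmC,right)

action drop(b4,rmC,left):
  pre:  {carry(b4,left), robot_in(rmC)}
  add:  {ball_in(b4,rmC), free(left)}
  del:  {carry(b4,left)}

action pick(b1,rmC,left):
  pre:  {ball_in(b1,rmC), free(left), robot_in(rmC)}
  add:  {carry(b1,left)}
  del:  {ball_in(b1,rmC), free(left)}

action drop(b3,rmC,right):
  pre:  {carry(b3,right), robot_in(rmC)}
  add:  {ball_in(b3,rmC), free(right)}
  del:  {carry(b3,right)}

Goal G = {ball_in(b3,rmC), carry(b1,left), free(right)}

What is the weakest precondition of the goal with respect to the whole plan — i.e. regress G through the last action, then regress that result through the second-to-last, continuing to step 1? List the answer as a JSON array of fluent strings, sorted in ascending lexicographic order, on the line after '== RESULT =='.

Regress step by step:
  through step 3 (drop(b3,rmC,right)): drop {ball_in(b3,rmC), free(right)}, keep {carry(b1,left)}, require {carry(b3,right), robot_in(rmC)}
    → {carry(b1,left), carry(b3,right), robot_in(rmC)}
  through step 2 (pick(b1,rmC,left)): drop {carry(b1,left)}, keep {carry(b3,right), robot_in(rmC)}, require {ball_in(b1,rmC), free(left), robot_in(rmC)}
    → {ball_in(b1,rmC), carry(b3,right), free(left), robot_in(rmC)}
  through step 1 (drop(b4,rmC,left)): drop {free(left)}, keep {ball_in(b1,rmC), carry(b3,right), robot_in(rmC)}, require {carry(b4,left), robot_in(rmC)}
    → {ball_in(b1,rmC), carry(b3,right), carry(b4,left), robot_in(rmC)}

== RESULT ==
["ball_in(b1,rmC)", "carry(b3,right)", "carry(b4,left)", "robot_in(rmC)"]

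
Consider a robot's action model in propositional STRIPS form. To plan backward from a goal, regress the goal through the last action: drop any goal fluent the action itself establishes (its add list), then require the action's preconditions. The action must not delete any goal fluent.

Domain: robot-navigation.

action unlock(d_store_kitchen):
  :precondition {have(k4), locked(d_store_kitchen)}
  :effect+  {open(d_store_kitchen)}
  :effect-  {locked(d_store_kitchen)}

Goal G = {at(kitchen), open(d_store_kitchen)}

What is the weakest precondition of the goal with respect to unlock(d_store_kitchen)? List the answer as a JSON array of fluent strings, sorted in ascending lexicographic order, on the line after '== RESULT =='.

Compute (G \ add) ∪ pre:
  G ∩ del = {}  (empty — regression defined)
  G \ add = {at(kitchen), open(d_store_kitchen)} \ {open(d_store_kitchen)} = {at(kitchen)}
  ∪ pre   = {at(kitchen)} ∪ {have(k4), locked(d_store_kitchen)}
          = {at(kitchen), have(k4), locked(d_store_kitchen)}

== RESULT ==
["at(kitchen)", "have(k4)", "locked(d_store_kitchen)"]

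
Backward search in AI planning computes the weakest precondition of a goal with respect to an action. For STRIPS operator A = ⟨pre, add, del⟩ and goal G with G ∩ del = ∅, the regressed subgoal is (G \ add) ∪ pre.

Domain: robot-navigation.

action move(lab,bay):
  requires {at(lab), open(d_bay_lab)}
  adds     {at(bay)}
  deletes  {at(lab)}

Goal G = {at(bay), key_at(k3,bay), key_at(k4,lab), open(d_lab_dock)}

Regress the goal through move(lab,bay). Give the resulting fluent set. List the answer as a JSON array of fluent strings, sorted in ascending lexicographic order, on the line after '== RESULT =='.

Regress:
  G ∩ del = {}  (empty — regression defined)
  G \ add = {at(bay), key_at(k3,bay), key_at(k4,lab), open(d_lab_dock)} \ {at(bay)} = {key_at(k3,bay), key_at(k4,lab), open(d_lab_dock)}
  ∪ pre   = {key_at(k3,bay), key_at(k4,lab), open(d_lab_dock)} ∪ {at(lab), open(d_bay_lab)}
          = {at(lab), key_at(k3,bay), key_at(k4,lab), open(d_bay_lab), open(d_lab_dock)}

== RESULT ==
["at(lab)", "key_at(k3,bay)", "key_at(k4,lab)", "open(d_bay_lab)", "open(d_lab_dock)"]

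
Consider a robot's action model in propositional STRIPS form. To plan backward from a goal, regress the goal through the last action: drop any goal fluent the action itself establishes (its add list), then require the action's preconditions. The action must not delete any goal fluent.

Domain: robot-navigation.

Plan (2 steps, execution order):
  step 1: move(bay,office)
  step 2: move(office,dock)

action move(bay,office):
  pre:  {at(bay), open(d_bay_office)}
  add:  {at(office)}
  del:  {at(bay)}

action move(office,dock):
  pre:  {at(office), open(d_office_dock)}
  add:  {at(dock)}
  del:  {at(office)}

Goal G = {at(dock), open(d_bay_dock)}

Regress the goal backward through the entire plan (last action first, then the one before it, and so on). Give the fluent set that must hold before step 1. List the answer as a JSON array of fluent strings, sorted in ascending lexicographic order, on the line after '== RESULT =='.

Work backward from the goal:
  through step 2 (move(office,dock)): drop {at(dock)}, keep {open(d_bay_dock)}, require {at(office), open(d_office_dock)}
    → {at(office), open(d_bay_dock), open(d_office_dock)}
  through step 1 (move(bay,office)): drop {at(office)}, keep {open(d_bay_dock), open(d_office_dock)}, require {at(bay), open(d_bay_office)}
    → {at(bay), open(d_bay_dock), open(d_bay_office), open(d_office_dock)}

== RESULT ==
["at(bay)", "open(d_bay_dock)", "open(d_bay_office)", "open(d_office_dock)"]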